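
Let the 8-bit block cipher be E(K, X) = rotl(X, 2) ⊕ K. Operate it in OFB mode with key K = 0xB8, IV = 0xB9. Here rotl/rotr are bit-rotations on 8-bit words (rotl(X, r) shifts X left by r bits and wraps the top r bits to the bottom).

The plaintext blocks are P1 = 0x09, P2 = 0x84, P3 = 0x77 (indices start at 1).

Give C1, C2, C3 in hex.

C1 = 0x57, C2 = 0x45, C3 = 0xC8

OFB encryption: S_i = E(K, S_{i−1}) with S_{0} = IV; C_i = P_i ⊕ S_i.
C1: S = E(K, 0xB9) = 0x5E; 0x09 ⊕ 0x5E = 0x57.
C2: S = E(K, 0x5E) = 0xC1; 0x84 ⊕ 0xC1 = 0x45.
C3: S = E(K, 0xC1) = 0xBF; 0x77 ⊕ 0xBF = 0xC8.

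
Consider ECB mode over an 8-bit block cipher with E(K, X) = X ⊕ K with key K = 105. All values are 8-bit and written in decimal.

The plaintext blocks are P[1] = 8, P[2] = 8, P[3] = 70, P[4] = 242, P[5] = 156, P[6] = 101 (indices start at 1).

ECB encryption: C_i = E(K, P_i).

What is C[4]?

C[4] = 155

C[4]: E(K, 242) = 155.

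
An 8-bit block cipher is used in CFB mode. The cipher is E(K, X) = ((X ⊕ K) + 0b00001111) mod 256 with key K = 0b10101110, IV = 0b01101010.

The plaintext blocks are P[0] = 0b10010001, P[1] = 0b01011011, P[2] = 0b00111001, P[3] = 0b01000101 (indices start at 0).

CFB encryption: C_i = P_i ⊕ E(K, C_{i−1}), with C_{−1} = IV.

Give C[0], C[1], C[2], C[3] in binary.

C[0] = 0b01000010, C[1] = 0b10100000, C[2] = 0b00100100, C[3] = 0b11011100

C[0]: E(K, 0b01101010) = 0b11010011; 0b10010001 ⊕ 0b11010011 = 0b01000010.
C[1]: E(K, 0b01000010) = 0b11111011; 0b01011011 ⊕ 0b11111011 = 0b10100000.
C[2]: E(K, 0b10100000) = 0b00011101; 0b00111001 ⊕ 0b00011101 = 0b00100100.
C[3]: E(K, 0b00100100) = 0b10011001; 0b01000101 ⊕ 0b10011001 = 0b11011100.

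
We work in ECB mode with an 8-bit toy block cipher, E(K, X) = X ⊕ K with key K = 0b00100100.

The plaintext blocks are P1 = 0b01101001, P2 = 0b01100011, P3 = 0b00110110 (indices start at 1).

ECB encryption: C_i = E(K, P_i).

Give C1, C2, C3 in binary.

C1 = 0b01001101, C2 = 0b01000111, C3 = 0b00010010

C1: E(K, 0b01101001) = 0b01001101.
C2: E(K, 0b01100011) = 0b01000111.
C3: E(K, 0b00110110) = 0b00010010.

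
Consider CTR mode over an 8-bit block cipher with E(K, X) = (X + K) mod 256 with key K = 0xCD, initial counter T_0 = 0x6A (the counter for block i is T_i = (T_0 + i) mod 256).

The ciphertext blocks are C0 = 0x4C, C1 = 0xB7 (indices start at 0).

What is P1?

P1 = 0x8F

CTR decryption: S_i = E(K, T_i) where T_i is the counter for block i; P_i = C_i ⊕ S_i.
P1: T = 0x6B, S = E(K, T) = 0x38; 0xB7 ⊕ 0x38 = 0x8F.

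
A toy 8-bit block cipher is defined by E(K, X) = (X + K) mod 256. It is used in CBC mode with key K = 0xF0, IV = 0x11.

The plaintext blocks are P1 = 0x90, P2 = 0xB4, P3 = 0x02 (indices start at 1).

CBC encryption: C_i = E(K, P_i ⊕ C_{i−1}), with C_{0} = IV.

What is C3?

C1: P1 ⊕ 0x11 = 0x81; E(K, 0x81) = 0x71.
C2: P2 ⊕ 0x71 = 0xC5; E(K, 0xC5) = 0xB5.
C3: P3 ⊕ 0xB5 = 0xB7; E(K, 0xB7) = 0xA7.

C3 = 0xA7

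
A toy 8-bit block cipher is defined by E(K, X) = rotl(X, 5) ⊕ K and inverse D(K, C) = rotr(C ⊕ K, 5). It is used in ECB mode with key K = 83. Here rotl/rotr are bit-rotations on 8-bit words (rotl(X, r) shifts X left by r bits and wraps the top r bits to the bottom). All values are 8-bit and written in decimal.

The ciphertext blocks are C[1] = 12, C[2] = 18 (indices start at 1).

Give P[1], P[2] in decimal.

P[1] = 250, P[2] = 10

ECB decryption: P_i = D(K, C_i).
P[1]: D(K, 12) = 250.
P[2]: D(K, 18) = 10.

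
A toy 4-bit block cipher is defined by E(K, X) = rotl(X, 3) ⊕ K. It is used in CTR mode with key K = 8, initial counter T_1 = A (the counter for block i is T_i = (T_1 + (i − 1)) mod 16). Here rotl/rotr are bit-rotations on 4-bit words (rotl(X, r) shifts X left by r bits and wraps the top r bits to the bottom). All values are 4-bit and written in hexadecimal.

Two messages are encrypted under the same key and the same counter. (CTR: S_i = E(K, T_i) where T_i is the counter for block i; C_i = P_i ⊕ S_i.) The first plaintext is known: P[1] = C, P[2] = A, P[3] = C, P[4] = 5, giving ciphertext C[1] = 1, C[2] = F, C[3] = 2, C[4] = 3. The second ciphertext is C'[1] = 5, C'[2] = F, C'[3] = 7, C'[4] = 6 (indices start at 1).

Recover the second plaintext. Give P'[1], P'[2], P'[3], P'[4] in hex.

P'[1] = 8, P'[2] = A, P'[3] = 9, P'[4] = 0

In CTR with a reused counter, both messages share the same keystream S_i, so C_i ⊕ C'_i = P_i ⊕ P'_i and thus P'_i = P_i ⊕ C_i ⊕ C'_i.
P'[1]: C ⊕ 1 ⊕ 5 = 8.
P'[2]: A ⊕ F ⊕ F = A.
P'[3]: C ⊕ 2 ⊕ 7 = 9.
P'[4]: 5 ⊕ 3 ⊕ 6 = 0.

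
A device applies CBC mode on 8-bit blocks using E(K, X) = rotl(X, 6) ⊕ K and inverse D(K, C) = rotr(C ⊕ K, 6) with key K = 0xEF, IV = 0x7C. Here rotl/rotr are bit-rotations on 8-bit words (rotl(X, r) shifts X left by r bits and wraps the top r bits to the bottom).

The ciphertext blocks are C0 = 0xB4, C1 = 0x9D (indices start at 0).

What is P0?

CBC decryption: P_i = D(K, C_i) ⊕ C_{i−1}, with C_{−1} = IV.
P0: D(K, 0xB4) = 0x6D; 0x6D ⊕ 0x7C = 0x11.

P0 = 0x11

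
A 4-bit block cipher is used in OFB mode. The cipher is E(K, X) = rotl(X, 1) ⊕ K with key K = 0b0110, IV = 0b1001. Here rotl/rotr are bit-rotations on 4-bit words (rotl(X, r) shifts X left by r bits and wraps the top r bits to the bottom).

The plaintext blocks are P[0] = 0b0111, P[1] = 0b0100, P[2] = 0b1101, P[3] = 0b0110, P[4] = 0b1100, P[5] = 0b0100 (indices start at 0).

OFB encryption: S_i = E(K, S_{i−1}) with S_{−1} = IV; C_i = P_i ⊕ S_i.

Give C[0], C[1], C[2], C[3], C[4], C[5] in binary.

C[0]: S = E(K, 0b1001) = 0b0101; 0b0111 ⊕ 0b0101 = 0b0010.
C[1]: S = E(K, 0b0101) = 0b1100; 0b0100 ⊕ 0b1100 = 0b1000.
C[2]: S = E(K, 0b1100) = 0b1111; 0b1101 ⊕ 0b1111 = 0b0010.
C[3]: S = E(K, 0b1111) = 0b1001; 0b0110 ⊕ 0b1001 = 0b1111.
C[4]: S = E(K, 0b1001) = 0b0101; 0b1100 ⊕ 0b0101 = 0b1001.
C[5]: S = E(K, 0b0101) = 0b1100; 0b0100 ⊕ 0b1100 = 0b1000.

C[0] = 0b0010, C[1] = 0b1000, C[2] = 0b0010, C[3] = 0b1111, C[4] = 0b1001, C[5] = 0b1000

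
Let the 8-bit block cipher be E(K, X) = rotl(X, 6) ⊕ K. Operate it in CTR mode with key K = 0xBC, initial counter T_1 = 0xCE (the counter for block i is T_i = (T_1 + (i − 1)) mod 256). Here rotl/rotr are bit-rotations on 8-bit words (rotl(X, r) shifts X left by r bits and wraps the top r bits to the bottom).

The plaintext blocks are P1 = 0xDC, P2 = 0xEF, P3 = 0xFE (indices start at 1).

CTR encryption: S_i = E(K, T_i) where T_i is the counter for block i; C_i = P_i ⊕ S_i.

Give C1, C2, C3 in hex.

C1 = 0xD3, C2 = 0xA0, C3 = 0x76

C1: T = 0xCE, S = E(K, T) = 0x0F; 0xDC ⊕ 0x0F = 0xD3.
C2: T = 0xCF, S = E(K, T) = 0x4F; 0xEF ⊕ 0x4F = 0xA0.
C3: T = 0xD0, S = E(K, T) = 0x88; 0xFE ⊕ 0x88 = 0x76.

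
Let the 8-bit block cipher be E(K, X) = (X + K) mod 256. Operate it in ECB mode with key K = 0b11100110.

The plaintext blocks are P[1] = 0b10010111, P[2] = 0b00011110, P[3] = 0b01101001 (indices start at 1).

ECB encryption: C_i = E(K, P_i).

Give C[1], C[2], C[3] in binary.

C[1] = 0b01111101, C[2] = 0b00000100, C[3] = 0b01001111

C[1]: E(K, 0b10010111) = 0b01111101.
C[2]: E(K, 0b00011110) = 0b00000100.
C[3]: E(K, 0b01101001) = 0b01001111.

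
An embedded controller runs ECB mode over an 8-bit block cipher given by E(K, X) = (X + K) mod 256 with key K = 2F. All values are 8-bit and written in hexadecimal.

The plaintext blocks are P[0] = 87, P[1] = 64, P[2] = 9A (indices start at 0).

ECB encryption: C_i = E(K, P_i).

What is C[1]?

C[1] = 93

C[1]: E(K, 64) = 93.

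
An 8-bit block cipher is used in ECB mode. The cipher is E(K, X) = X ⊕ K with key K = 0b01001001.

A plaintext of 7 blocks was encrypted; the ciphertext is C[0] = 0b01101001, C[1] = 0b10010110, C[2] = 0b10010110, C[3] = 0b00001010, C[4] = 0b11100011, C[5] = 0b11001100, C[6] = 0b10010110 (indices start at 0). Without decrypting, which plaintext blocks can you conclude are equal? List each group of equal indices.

ECB encrypts each block independently with the same key, so equal ciphertext blocks imply equal plaintext blocks.
C[1] = C[2] = C[6] = 0b10010110, so P[1] = P[2] = P[6].

P[1] = P[2] = P[6]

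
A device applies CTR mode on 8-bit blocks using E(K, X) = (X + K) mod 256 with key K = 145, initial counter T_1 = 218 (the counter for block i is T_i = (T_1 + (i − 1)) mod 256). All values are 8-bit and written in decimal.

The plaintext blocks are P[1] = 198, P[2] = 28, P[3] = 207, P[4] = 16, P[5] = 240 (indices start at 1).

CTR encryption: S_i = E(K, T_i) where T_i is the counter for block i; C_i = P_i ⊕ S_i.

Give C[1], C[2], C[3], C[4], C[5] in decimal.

C[1] = 173, C[2] = 112, C[3] = 162, C[4] = 126, C[5] = 159

C[1]: T = 218, S = E(K, T) = 107; 198 ⊕ 107 = 173.
C[2]: T = 219, S = E(K, T) = 108; 28 ⊕ 108 = 112.
C[3]: T = 220, S = E(K, T) = 109; 207 ⊕ 109 = 162.
C[4]: T = 221, S = E(K, T) = 110; 16 ⊕ 110 = 126.
C[5]: T = 222, S = E(K, T) = 111; 240 ⊕ 111 = 159.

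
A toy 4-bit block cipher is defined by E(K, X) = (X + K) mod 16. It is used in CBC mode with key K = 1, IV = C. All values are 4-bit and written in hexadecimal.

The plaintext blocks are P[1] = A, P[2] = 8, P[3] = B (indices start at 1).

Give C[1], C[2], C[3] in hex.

CBC encryption: C_i = E(K, P_i ⊕ C_{i−1}), with C_{0} = IV.
C[1]: P[1] ⊕ C = 6; E(K, 6) = 7.
C[2]: P[2] ⊕ 7 = F; E(K, F) = 0.
C[3]: P[3] ⊕ 0 = B; E(K, B) = C.

C[1] = 7, C[2] = 0, C[3] = C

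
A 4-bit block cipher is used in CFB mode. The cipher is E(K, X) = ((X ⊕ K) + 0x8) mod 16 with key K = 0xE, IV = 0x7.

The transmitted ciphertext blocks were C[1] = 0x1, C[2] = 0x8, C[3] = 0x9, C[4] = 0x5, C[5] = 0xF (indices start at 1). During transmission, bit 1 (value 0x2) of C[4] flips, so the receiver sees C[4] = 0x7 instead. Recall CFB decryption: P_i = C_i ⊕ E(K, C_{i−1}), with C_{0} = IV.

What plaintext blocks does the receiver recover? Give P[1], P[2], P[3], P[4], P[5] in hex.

P[1] = 0x0, P[2] = 0xF, P[3] = 0x7, P[4] = 0x8, P[5] = 0xE

Only C[4] changed, to 0x7. In CFB, a change in C_i flips the same bit in P_i and garbles P_{i+1}. Decrypting the received ciphertext:
P[1]: E(K, 0x7) = 0x1; 0x1 ⊕ 0x1 = 0x0.
P[2]: E(K, 0x1) = 0x7; 0x8 ⊕ 0x7 = 0xF.
P[3]: E(K, 0x8) = 0xE; 0x9 ⊕ 0xE = 0x7.
P[4]: E(K, 0x9) = 0xF; 0x7 ⊕ 0xF = 0x8.
P[5]: E(K, 0x7) = 0x1; 0xF ⊕ 0x1 = 0xE.
Blocks that differ from the original plaintext: P[4], P[5].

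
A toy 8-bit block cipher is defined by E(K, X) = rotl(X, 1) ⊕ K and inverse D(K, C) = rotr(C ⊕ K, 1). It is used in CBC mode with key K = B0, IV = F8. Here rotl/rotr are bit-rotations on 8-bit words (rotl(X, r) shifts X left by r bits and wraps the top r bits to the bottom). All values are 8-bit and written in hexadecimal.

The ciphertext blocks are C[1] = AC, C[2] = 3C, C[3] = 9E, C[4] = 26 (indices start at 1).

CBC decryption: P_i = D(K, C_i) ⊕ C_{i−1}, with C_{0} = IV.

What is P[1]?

P[1] = F6

P[1]: D(K, AC) = 0E; 0E ⊕ F8 = F6.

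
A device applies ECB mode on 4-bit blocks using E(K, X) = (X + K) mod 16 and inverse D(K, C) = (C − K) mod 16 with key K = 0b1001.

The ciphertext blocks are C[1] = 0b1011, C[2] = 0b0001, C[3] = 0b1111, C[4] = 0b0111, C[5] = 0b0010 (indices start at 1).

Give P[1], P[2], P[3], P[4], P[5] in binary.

ECB decryption: P_i = D(K, C_i).
P[1]: D(K, 0b1011) = 0b0010.
P[2]: D(K, 0b0001) = 0b1000.
P[3]: D(K, 0b1111) = 0b0110.
P[4]: D(K, 0b0111) = 0b1110.
P[5]: D(K, 0b0010) = 0b1001.

P[1] = 0b0010, P[2] = 0b1000, P[3] = 0b0110, P[4] = 0b1110, P[5] = 0b1001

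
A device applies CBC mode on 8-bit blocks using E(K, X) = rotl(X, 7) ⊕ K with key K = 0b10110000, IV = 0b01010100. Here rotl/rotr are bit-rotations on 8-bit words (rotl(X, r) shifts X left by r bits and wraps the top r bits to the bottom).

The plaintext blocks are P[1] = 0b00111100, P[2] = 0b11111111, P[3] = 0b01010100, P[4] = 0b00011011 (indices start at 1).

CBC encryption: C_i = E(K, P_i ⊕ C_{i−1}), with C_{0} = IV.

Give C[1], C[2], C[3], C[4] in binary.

C[1]: P[1] ⊕ 0b01010100 = 0b01101000; E(K, 0b01101000) = 0b10000100.
C[2]: P[2] ⊕ 0b10000100 = 0b01111011; E(K, 0b01111011) = 0b00001101.
C[3]: P[3] ⊕ 0b00001101 = 0b01011001; E(K, 0b01011001) = 0b00011100.
C[4]: P[4] ⊕ 0b00011100 = 0b00000111; E(K, 0b00000111) = 0b00110011.

C[1] = 0b10000100, C[2] = 0b00001101, C[3] = 0b00011100, C[4] = 0b00110011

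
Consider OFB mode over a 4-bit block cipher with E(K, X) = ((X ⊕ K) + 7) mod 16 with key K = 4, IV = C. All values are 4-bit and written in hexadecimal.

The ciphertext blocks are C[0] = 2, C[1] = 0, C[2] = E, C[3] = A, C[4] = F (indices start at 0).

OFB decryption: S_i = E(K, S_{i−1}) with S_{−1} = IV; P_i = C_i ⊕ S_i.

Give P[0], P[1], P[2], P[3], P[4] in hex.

P[0]: S = E(K, C) = F; 2 ⊕ F = D.
P[1]: S = E(K, F) = 2; 0 ⊕ 2 = 2.
P[2]: S = E(K, 2) = D; E ⊕ D = 3.
P[3]: S = E(K, D) = 0; A ⊕ 0 = A.
P[4]: S = E(K, 0) = B; F ⊕ B = 4.

P[0] = D, P[1] = 2, P[2] = 3, P[3] = A, P[4] = 4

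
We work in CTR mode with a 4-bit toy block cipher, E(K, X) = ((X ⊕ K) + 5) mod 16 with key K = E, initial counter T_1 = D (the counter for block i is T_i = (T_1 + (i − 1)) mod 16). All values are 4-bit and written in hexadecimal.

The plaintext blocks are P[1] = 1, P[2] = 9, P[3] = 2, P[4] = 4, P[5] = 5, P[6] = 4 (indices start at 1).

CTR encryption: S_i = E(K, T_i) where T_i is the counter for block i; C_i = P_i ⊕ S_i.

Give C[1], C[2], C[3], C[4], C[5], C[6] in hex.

C[1]: T = D, S = E(K, T) = 8; 1 ⊕ 8 = 9.
C[2]: T = E, S = E(K, T) = 5; 9 ⊕ 5 = C.
C[3]: T = F, S = E(K, T) = 6; 2 ⊕ 6 = 4.
C[4]: T = 0, S = E(K, T) = 3; 4 ⊕ 3 = 7.
C[5]: T = 1, S = E(K, T) = 4; 5 ⊕ 4 = 1.
C[6]: T = 2, S = E(K, T) = 1; 4 ⊕ 1 = 5.

C[1] = 9, C[2] = C, C[3] = 4, C[4] = 7, C[5] = 1, C[6] = 5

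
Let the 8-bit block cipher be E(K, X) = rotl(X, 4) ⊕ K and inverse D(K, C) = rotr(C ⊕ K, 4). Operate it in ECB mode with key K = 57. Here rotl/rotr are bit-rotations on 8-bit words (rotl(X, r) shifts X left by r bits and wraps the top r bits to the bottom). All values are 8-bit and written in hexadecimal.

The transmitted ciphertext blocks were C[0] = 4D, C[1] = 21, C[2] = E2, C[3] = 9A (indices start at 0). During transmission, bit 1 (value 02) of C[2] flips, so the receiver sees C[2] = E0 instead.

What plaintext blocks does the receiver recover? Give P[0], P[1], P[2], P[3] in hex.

P[0] = A1, P[1] = 67, P[2] = 7B, P[3] = DC

ECB decryption: P_i = D(K, C_i).
Only C[2] changed, to E0. In ECB, a change in C_i affects only P_i. Decrypting the received ciphertext:
P[0]: D(K, 4D) = A1.
P[1]: D(K, 21) = 67.
P[2]: D(K, E0) = 7B.
P[3]: D(K, 9A) = DC.
Blocks that differ from the original plaintext: P[2].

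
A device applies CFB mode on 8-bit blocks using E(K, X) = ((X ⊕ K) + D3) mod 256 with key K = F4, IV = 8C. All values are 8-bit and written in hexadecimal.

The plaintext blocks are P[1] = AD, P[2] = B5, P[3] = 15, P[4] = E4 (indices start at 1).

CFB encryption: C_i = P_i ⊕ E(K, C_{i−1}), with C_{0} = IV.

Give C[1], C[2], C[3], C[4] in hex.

C[1] = E6, C[2] = 50, C[3] = 62, C[4] = 8D

C[1]: E(K, 8C) = 4B; AD ⊕ 4B = E6.
C[2]: E(K, E6) = E5; B5 ⊕ E5 = 50.
C[3]: E(K, 50) = 77; 15 ⊕ 77 = 62.
C[4]: E(K, 62) = 69; E4 ⊕ 69 = 8D.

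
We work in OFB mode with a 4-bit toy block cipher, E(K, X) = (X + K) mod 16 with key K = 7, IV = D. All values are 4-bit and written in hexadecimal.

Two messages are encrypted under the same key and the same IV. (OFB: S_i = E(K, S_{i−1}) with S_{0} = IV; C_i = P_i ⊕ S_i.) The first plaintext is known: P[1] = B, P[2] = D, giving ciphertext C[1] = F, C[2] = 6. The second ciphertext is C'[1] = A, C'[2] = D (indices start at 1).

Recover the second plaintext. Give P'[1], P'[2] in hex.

P'[1] = E, P'[2] = 6

In OFB with a reused IV, both messages share the same keystream S_i, so C_i ⊕ C'_i = P_i ⊕ P'_i and thus P'_i = P_i ⊕ C_i ⊕ C'_i.
P'[1]: B ⊕ F ⊕ A = E.
P'[2]: D ⊕ 6 ⊕ D = 6.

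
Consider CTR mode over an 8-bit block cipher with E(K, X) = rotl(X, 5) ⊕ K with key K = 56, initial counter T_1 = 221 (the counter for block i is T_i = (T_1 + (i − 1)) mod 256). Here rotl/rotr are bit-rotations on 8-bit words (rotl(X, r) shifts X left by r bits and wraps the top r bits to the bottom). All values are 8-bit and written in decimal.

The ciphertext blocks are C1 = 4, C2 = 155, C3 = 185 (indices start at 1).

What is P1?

P1 = 135

CTR decryption: S_i = E(K, T_i) where T_i is the counter for block i; P_i = C_i ⊕ S_i.
P1: T = 221, S = E(K, T) = 131; 4 ⊕ 131 = 135.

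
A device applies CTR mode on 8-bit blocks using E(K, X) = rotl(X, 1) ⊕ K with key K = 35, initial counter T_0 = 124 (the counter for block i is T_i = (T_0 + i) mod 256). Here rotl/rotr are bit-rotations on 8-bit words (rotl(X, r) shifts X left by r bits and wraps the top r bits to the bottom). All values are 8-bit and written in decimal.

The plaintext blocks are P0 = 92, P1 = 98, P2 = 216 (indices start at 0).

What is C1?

CTR encryption: S_i = E(K, T_i) where T_i is the counter for block i; C_i = P_i ⊕ S_i.
C0: T = 124, S = E(K, T) = 219; 92 ⊕ 219 = 135.
C1: T = 125, S = E(K, T) = 217; 98 ⊕ 217 = 187.

C1 = 187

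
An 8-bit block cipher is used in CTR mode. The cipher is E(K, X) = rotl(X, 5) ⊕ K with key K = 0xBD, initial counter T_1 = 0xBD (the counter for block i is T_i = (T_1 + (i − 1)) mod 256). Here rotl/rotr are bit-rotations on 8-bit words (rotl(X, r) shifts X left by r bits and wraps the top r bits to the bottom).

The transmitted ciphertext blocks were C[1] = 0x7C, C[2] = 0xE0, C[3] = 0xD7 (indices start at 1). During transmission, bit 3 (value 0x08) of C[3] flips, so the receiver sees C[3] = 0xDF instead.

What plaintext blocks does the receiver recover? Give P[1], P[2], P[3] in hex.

CTR decryption: S_i = E(K, T_i) where T_i is the counter for block i; P_i = C_i ⊕ S_i.
Only C[3] changed, to 0xDF. In CTR, a change in C_i flips the same bit in P_i only; the keystream is unaffected. Decrypting the received ciphertext:
P[1]: T = 0xBD, S = E(K, T) = 0x0A; 0x7C ⊕ 0x0A = 0x76.
P[2]: T = 0xBE, S = E(K, T) = 0x6A; 0xE0 ⊕ 0x6A = 0x8A.
P[3]: T = 0xBF, S = E(K, T) = 0x4A; 0xDF ⊕ 0x4A = 0x95.
Blocks that differ from the original plaintext: P[3].

P[1] = 0x76, P[2] = 0x8A, P[3] = 0x95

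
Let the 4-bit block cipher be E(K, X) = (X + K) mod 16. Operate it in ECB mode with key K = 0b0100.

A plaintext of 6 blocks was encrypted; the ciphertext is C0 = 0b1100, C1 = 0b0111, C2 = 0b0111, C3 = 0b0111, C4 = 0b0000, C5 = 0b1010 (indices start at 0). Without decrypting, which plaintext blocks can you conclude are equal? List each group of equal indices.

P1 = P2 = P3

ECB encrypts each block independently with the same key, so equal ciphertext blocks imply equal plaintext blocks.
C1 = C2 = C3 = 0b0111, so P1 = P2 = P3.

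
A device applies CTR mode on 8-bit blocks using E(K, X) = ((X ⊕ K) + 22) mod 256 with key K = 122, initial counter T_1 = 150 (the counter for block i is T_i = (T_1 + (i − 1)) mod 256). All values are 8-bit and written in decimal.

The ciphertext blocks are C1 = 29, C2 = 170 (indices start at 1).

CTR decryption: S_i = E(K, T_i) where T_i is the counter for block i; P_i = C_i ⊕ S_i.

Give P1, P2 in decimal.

P1: T = 150, S = E(K, T) = 2; 29 ⊕ 2 = 31.
P2: T = 151, S = E(K, T) = 3; 170 ⊕ 3 = 169.

P1 = 31, P2 = 169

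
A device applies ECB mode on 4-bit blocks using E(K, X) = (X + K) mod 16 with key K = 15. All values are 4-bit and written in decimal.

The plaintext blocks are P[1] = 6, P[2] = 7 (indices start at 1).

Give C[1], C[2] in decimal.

C[1] = 5, C[2] = 6

ECB encryption: C_i = E(K, P_i).
C[1]: E(K, 6) = 5.
C[2]: E(K, 7) = 6.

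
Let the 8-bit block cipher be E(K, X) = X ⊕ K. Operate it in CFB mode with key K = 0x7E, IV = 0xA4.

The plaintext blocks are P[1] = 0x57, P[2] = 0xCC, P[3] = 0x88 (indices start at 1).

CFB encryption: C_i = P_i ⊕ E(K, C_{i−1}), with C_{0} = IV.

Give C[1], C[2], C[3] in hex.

C[1]: E(K, 0xA4) = 0xDA; 0x57 ⊕ 0xDA = 0x8D.
C[2]: E(K, 0x8D) = 0xF3; 0xCC ⊕ 0xF3 = 0x3F.
C[3]: E(K, 0x3F) = 0x41; 0x88 ⊕ 0x41 = 0xC9.

C[1] = 0x8D, C[2] = 0x3F, C[3] = 0xC9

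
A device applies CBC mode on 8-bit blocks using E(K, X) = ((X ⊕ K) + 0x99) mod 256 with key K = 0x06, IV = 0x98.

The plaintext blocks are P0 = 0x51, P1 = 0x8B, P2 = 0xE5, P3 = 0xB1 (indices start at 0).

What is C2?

CBC encryption: C_i = E(K, P_i ⊕ C_{i−1}), with C_{−1} = IV.
C0: P0 ⊕ 0x98 = 0xC9; E(K, 0xC9) = 0x68.
C1: P1 ⊕ 0x68 = 0xE3; E(K, 0xE3) = 0x7E.
C2: P2 ⊕ 0x7E = 0x9B; E(K, 0x9B) = 0x36.

C2 = 0x36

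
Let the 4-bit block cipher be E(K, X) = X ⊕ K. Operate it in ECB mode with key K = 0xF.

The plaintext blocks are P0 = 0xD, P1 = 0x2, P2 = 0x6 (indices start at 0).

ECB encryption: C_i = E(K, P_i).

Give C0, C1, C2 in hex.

C0 = 0x2, C1 = 0xD, C2 = 0x9

C0: E(K, 0xD) = 0x2.
C1: E(K, 0x2) = 0xD.
C2: E(K, 0x6) = 0x9.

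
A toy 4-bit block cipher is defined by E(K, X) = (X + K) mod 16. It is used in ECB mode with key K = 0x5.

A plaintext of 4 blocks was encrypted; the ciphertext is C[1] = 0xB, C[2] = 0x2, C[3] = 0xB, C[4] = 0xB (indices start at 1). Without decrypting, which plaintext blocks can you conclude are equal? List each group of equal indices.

ECB encrypts each block independently with the same key, so equal ciphertext blocks imply equal plaintext blocks.
C[1] = C[3] = C[4] = 0xB, so P[1] = P[3] = P[4].

P[1] = P[3] = P[4]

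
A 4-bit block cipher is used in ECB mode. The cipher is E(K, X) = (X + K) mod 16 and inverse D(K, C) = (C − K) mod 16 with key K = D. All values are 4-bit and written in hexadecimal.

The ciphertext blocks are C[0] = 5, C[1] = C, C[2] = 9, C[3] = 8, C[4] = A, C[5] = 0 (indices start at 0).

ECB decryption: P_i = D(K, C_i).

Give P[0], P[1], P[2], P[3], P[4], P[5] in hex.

P[0]: D(K, 5) = 8.
P[1]: D(K, C) = F.
P[2]: D(K, 9) = C.
P[3]: D(K, 8) = B.
P[4]: D(K, A) = D.
P[5]: D(K, 0) = 3.

P[0] = 8, P[1] = F, P[2] = C, P[3] = B, P[4] = D, P[5] = 3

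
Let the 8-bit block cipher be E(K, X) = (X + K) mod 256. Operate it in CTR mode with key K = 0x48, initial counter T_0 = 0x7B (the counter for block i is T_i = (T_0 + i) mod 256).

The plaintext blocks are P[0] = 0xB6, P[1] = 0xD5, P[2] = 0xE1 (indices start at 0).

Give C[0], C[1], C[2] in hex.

CTR encryption: S_i = E(K, T_i) where T_i is the counter for block i; C_i = P_i ⊕ S_i.
C[0]: T = 0x7B, S = E(K, T) = 0xC3; 0xB6 ⊕ 0xC3 = 0x75.
C[1]: T = 0x7C, S = E(K, T) = 0xC4; 0xD5 ⊕ 0xC4 = 0x11.
C[2]: T = 0x7D, S = E(K, T) = 0xC5; 0xE1 ⊕ 0xC5 = 0x24.

C[0] = 0x75, C[1] = 0x11, C[2] = 0x24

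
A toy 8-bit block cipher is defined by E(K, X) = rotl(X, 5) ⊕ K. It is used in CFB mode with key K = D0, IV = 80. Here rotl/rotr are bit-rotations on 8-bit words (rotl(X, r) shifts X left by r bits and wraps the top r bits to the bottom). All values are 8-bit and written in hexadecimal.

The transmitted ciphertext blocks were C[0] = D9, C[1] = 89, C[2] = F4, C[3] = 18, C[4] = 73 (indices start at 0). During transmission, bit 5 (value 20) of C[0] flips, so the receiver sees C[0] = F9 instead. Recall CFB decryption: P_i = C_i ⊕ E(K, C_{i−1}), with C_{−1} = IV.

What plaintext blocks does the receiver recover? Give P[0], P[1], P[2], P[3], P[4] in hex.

P[0] = 39, P[1] = 66, P[2] = 15, P[3] = 56, P[4] = A0

Only C[0] changed, to F9. In CFB, a change in C_i flips the same bit in P_i and garbles P_{i+1}. Decrypting the received ciphertext:
P[0]: E(K, 80) = C0; F9 ⊕ C0 = 39.
P[1]: E(K, F9) = EF; 89 ⊕ EF = 66.
P[2]: E(K, 89) = E1; F4 ⊕ E1 = 15.
P[3]: E(K, F4) = 4E; 18 ⊕ 4E = 56.
P[4]: E(K, 18) = D3; 73 ⊕ D3 = A0.
Blocks that differ from the original plaintext: P[0], P[1].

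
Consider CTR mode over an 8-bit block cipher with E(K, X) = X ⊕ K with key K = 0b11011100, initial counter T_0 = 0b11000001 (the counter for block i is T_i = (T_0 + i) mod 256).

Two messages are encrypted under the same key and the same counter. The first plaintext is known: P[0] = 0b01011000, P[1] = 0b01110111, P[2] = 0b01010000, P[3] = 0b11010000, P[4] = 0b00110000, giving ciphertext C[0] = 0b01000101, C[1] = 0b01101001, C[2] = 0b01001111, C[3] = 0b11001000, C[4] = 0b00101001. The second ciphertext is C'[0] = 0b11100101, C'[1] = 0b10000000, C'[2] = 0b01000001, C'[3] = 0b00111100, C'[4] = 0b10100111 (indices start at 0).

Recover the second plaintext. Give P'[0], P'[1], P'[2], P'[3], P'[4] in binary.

P'[0] = 0b11111000, P'[1] = 0b10011110, P'[2] = 0b01011110, P'[3] = 0b00100100, P'[4] = 0b10111110

In CTR with a reused counter, both messages share the same keystream S_i, so C_i ⊕ C'_i = P_i ⊕ P'_i and thus P'_i = P_i ⊕ C_i ⊕ C'_i.
P'[0]: 0b01011000 ⊕ 0b01000101 ⊕ 0b11100101 = 0b11111000.
P'[1]: 0b01110111 ⊕ 0b01101001 ⊕ 0b10000000 = 0b10011110.
P'[2]: 0b01010000 ⊕ 0b01001111 ⊕ 0b01000001 = 0b01011110.
P'[3]: 0b11010000 ⊕ 0b11001000 ⊕ 0b00111100 = 0b00100100.
P'[4]: 0b00110000 ⊕ 0b00101001 ⊕ 0b10100111 = 0b10111110.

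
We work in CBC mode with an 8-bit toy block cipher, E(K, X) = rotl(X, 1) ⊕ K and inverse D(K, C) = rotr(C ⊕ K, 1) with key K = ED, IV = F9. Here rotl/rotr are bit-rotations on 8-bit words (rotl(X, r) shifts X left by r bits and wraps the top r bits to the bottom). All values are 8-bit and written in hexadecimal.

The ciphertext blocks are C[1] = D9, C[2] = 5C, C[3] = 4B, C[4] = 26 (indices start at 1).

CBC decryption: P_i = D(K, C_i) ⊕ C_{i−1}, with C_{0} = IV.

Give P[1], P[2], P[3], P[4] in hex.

P[1]: D(K, D9) = 1A; 1A ⊕ F9 = E3.
P[2]: D(K, 5C) = D8; D8 ⊕ D9 = 01.
P[3]: D(K, 4B) = 53; 53 ⊕ 5C = 0F.
P[4]: D(K, 26) = E5; E5 ⊕ 4B = AE.

P[1] = E3, P[2] = 01, P[3] = 0F, P[4] = AE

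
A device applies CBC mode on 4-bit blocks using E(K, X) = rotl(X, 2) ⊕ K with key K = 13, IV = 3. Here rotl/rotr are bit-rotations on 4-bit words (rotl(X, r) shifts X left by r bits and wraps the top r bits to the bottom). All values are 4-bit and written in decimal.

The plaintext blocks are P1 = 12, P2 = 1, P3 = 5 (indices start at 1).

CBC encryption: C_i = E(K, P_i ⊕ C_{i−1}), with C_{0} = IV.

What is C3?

C3 = 12

C1: P1 ⊕ 3 = 15; E(K, 15) = 2.
C2: P2 ⊕ 2 = 3; E(K, 3) = 1.
C3: P3 ⊕ 1 = 4; E(K, 4) = 12.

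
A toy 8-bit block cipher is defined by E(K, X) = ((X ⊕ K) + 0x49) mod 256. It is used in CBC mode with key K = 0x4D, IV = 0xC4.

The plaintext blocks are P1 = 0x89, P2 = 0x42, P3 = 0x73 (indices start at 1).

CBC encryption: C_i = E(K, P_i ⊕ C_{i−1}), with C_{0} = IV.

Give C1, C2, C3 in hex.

C1 = 0x49, C2 = 0x8F, C3 = 0xFA

C1: P1 ⊕ 0xC4 = 0x4D; E(K, 0x4D) = 0x49.
C2: P2 ⊕ 0x49 = 0x0B; E(K, 0x0B) = 0x8F.
C3: P3 ⊕ 0x8F = 0xFC; E(K, 0xFC) = 0xFA.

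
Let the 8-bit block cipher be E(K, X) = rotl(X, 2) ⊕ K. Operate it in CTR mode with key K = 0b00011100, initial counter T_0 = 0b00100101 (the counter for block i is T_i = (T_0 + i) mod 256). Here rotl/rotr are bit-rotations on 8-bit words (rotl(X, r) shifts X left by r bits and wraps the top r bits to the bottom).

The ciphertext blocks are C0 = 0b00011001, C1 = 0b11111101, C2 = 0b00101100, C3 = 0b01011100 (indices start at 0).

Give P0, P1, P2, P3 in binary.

CTR decryption: S_i = E(K, T_i) where T_i is the counter for block i; P_i = C_i ⊕ S_i.
P0: T = 0b00100101, S = E(K, T) = 0b10001000; 0b00011001 ⊕ 0b10001000 = 0b10010001.
P1: T = 0b00100110, S = E(K, T) = 0b10000100; 0b11111101 ⊕ 0b10000100 = 0b01111001.
P2: T = 0b00100111, S = E(K, T) = 0b10000000; 0b00101100 ⊕ 0b10000000 = 0b10101100.
P3: T = 0b00101000, S = E(K, T) = 0b10111100; 0b01011100 ⊕ 0b10111100 = 0b11100000.

P0 = 0b10010001, P1 = 0b01111001, P2 = 0b10101100, P3 = 0b11100000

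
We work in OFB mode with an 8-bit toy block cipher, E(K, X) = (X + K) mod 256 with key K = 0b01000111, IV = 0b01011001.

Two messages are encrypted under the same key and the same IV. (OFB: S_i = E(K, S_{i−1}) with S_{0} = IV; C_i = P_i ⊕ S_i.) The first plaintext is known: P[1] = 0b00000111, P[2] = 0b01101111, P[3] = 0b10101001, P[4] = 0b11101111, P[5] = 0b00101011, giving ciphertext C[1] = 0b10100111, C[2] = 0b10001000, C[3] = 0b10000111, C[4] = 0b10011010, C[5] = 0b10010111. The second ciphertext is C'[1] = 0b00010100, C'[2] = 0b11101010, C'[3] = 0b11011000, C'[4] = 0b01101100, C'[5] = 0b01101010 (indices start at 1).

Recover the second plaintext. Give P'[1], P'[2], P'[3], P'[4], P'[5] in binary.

In OFB with a reused IV, both messages share the same keystream S_i, so C_i ⊕ C'_i = P_i ⊕ P'_i and thus P'_i = P_i ⊕ C_i ⊕ C'_i.
P'[1]: 0b00000111 ⊕ 0b10100111 ⊕ 0b00010100 = 0b10110100.
P'[2]: 0b01101111 ⊕ 0b10001000 ⊕ 0b11101010 = 0b00001101.
P'[3]: 0b10101001 ⊕ 0b10000111 ⊕ 0b11011000 = 0b11110110.
P'[4]: 0b11101111 ⊕ 0b10011010 ⊕ 0b01101100 = 0b00011001.
P'[5]: 0b00101011 ⊕ 0b10010111 ⊕ 0b01101010 = 0b11010110.

P'[1] = 0b10110100, P'[2] = 0b00001101, P'[3] = 0b11110110, P'[4] = 0b00011001, P'[5] = 0b11010110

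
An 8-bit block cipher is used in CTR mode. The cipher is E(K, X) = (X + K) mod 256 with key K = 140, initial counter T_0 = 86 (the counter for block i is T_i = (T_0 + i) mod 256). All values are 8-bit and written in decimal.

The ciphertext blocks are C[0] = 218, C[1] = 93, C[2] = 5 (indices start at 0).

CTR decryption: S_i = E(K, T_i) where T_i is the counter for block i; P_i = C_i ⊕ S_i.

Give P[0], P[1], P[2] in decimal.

P[0]: T = 86, S = E(K, T) = 226; 218 ⊕ 226 = 56.
P[1]: T = 87, S = E(K, T) = 227; 93 ⊕ 227 = 190.
P[2]: T = 88, S = E(K, T) = 228; 5 ⊕ 228 = 225.

P[0] = 56, P[1] = 190, P[2] = 225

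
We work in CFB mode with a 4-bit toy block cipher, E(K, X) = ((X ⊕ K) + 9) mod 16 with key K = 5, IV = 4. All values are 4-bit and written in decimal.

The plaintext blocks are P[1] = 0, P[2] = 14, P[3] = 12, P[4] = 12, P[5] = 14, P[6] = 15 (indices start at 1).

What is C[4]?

CFB encryption: C_i = P_i ⊕ E(K, C_{i−1}), with C_{0} = IV.
C[1]: E(K, 4) = 10; 0 ⊕ 10 = 10.
C[2]: E(K, 10) = 8; 14 ⊕ 8 = 6.
C[3]: E(K, 6) = 12; 12 ⊕ 12 = 0.
C[4]: E(K, 0) = 14; 12 ⊕ 14 = 2.

C[4] = 2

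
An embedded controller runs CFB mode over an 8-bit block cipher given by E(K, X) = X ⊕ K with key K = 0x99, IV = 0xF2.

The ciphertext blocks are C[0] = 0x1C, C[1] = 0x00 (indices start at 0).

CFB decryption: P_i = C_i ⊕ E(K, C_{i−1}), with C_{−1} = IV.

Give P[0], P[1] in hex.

P[0]: E(K, 0xF2) = 0x6B; 0x1C ⊕ 0x6B = 0x77.
P[1]: E(K, 0x1C) = 0x85; 0x00 ⊕ 0x85 = 0x85.

P[0] = 0x77, P[1] = 0x85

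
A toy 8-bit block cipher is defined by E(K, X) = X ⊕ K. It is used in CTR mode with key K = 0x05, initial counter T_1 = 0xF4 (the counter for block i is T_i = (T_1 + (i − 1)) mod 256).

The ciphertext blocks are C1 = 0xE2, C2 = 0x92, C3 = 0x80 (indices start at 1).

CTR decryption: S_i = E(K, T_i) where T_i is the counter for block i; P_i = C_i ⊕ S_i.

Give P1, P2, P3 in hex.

P1 = 0x13, P2 = 0x62, P3 = 0x73

P1: T = 0xF4, S = E(K, T) = 0xF1; 0xE2 ⊕ 0xF1 = 0x13.
P2: T = 0xF5, S = E(K, T) = 0xF0; 0x92 ⊕ 0xF0 = 0x62.
P3: T = 0xF6, S = E(K, T) = 0xF3; 0x80 ⊕ 0xF3 = 0x73.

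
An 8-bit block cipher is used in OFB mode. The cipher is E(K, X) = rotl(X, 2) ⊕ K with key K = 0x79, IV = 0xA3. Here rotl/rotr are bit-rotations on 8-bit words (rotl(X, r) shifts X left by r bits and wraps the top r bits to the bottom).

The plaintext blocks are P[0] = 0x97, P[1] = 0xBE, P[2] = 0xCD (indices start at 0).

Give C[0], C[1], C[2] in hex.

C[0] = 0x60, C[1] = 0x18, C[2] = 0x2E

OFB encryption: S_i = E(K, S_{i−1}) with S_{−1} = IV; C_i = P_i ⊕ S_i.
C[0]: S = E(K, 0xA3) = 0xF7; 0x97 ⊕ 0xF7 = 0x60.
C[1]: S = E(K, 0xF7) = 0xA6; 0xBE ⊕ 0xA6 = 0x18.
C[2]: S = E(K, 0xA6) = 0xE3; 0xCD ⊕ 0xE3 = 0x2E.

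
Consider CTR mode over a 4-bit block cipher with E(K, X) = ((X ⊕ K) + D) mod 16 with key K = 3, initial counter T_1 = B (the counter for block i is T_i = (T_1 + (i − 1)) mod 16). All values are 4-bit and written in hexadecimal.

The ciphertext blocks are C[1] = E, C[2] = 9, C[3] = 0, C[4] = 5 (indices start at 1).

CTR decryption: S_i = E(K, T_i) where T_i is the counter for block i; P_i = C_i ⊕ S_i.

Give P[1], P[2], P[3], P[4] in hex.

P[1]: T = B, S = E(K, T) = 5; E ⊕ 5 = B.
P[2]: T = C, S = E(K, T) = C; 9 ⊕ C = 5.
P[3]: T = D, S = E(K, T) = B; 0 ⊕ B = B.
P[4]: T = E, S = E(K, T) = A; 5 ⊕ A = F.

P[1] = B, P[2] = 5, P[3] = B, P[4] = F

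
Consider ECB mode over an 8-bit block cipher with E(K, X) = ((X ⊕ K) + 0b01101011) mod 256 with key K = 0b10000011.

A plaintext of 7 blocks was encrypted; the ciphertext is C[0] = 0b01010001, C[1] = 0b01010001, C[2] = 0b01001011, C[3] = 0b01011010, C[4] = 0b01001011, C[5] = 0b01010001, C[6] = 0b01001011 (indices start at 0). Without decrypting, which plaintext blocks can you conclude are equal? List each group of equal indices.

P[0] = P[1] = P[5]; P[2] = P[4] = P[6]

ECB encrypts each block independently with the same key, so equal ciphertext blocks imply equal plaintext blocks.
C[0] = C[1] = C[5] = 0b01010001, so P[0] = P[1] = P[5].
C[2] = C[4] = C[6] = 0b01001011, so P[2] = P[4] = P[6].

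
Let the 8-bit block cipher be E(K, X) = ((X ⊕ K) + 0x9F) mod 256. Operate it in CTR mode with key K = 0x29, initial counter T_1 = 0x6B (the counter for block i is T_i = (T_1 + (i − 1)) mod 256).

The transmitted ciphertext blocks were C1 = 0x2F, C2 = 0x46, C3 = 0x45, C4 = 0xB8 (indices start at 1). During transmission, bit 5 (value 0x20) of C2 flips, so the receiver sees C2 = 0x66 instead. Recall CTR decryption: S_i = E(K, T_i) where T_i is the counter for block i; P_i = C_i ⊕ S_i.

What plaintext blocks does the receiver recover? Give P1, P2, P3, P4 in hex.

P1 = 0xCE, P2 = 0x82, P3 = 0xA6, P4 = 0x5E

Only C2 changed, to 0x66. In CTR, a change in C_i flips the same bit in P_i only; the keystream is unaffected. Decrypting the received ciphertext:
P1: T = 0x6B, S = E(K, T) = 0xE1; 0x2F ⊕ 0xE1 = 0xCE.
P2: T = 0x6C, S = E(K, T) = 0xE4; 0x66 ⊕ 0xE4 = 0x82.
P3: T = 0x6D, S = E(K, T) = 0xE3; 0x45 ⊕ 0xE3 = 0xA6.
P4: T = 0x6E, S = E(K, T) = 0xE6; 0xB8 ⊕ 0xE6 = 0x5E.
Blocks that differ from the original plaintext: P2.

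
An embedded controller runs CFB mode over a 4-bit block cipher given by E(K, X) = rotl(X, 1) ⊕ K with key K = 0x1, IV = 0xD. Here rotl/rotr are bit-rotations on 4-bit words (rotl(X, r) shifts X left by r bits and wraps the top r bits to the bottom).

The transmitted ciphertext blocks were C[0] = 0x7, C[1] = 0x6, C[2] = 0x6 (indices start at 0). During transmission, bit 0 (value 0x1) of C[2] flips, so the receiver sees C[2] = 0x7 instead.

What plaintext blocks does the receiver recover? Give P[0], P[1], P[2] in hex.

P[0] = 0xD, P[1] = 0x9, P[2] = 0xA

CFB decryption: P_i = C_i ⊕ E(K, C_{i−1}), with C_{−1} = IV.
Only C[2] changed, to 0x7. In CFB, a change in C_i flips the same bit in P_i and garbles P_{i+1}. Decrypting the received ciphertext:
P[0]: E(K, 0xD) = 0xA; 0x7 ⊕ 0xA = 0xD.
P[1]: E(K, 0x7) = 0xF; 0x6 ⊕ 0xF = 0x9.
P[2]: E(K, 0x6) = 0xD; 0x7 ⊕ 0xD = 0xA.
Blocks that differ from the original plaintext: P[2].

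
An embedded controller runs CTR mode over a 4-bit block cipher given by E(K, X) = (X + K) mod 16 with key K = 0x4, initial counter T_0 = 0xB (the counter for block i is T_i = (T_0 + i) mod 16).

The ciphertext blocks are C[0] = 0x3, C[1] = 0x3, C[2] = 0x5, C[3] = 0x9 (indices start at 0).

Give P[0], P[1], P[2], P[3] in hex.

P[0] = 0xC, P[1] = 0x3, P[2] = 0x4, P[3] = 0xB

CTR decryption: S_i = E(K, T_i) where T_i is the counter for block i; P_i = C_i ⊕ S_i.
P[0]: T = 0xB, S = E(K, T) = 0xF; 0x3 ⊕ 0xF = 0xC.
P[1]: T = 0xC, S = E(K, T) = 0x0; 0x3 ⊕ 0x0 = 0x3.
P[2]: T = 0xD, S = E(K, T) = 0x1; 0x5 ⊕ 0x1 = 0x4.
P[3]: T = 0xE, S = E(K, T) = 0x2; 0x9 ⊕ 0x2 = 0xB.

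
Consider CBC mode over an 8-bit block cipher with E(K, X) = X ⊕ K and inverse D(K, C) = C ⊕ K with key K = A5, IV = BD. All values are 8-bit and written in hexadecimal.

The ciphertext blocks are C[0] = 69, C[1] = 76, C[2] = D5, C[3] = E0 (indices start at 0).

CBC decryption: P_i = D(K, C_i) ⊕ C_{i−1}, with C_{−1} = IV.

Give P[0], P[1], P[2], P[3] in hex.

P[0]: D(K, 69) = CC; CC ⊕ BD = 71.
P[1]: D(K, 76) = D3; D3 ⊕ 69 = BA.
P[2]: D(K, D5) = 70; 70 ⊕ 76 = 06.
P[3]: D(K, E0) = 45; 45 ⊕ D5 = 90.

P[0] = 71, P[1] = BA, P[2] = 06, P[3] = 90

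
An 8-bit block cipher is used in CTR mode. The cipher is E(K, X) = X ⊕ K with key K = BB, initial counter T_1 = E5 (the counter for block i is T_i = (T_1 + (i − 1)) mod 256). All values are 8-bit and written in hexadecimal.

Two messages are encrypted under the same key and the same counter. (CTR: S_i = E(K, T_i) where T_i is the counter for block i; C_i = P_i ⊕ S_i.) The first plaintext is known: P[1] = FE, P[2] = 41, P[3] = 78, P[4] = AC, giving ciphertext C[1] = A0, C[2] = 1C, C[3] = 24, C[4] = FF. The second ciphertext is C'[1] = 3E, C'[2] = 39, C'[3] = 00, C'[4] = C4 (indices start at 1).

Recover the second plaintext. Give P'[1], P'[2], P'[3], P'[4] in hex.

P'[1] = 60, P'[2] = 64, P'[3] = 5C, P'[4] = 97

In CTR with a reused counter, both messages share the same keystream S_i, so C_i ⊕ C'_i = P_i ⊕ P'_i and thus P'_i = P_i ⊕ C_i ⊕ C'_i.
P'[1]: FE ⊕ A0 ⊕ 3E = 60.
P'[2]: 41 ⊕ 1C ⊕ 39 = 64.
P'[3]: 78 ⊕ 24 ⊕ 00 = 5C.
P'[4]: AC ⊕ FF ⊕ C4 = 97.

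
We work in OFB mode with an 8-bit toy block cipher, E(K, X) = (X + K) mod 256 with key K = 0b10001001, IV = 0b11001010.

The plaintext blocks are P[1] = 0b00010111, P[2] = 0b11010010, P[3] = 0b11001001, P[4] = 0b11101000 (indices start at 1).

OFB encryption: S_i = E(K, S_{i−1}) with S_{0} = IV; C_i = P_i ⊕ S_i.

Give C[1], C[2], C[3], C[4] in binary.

C[1] = 0b01000100, C[2] = 0b00001110, C[3] = 0b10101100, C[4] = 0b00000110

C[1]: S = E(K, 0b11001010) = 0b01010011; 0b00010111 ⊕ 0b01010011 = 0b01000100.
C[2]: S = E(K, 0b01010011) = 0b11011100; 0b11010010 ⊕ 0b11011100 = 0b00001110.
C[3]: S = E(K, 0b11011100) = 0b01100101; 0b11001001 ⊕ 0b01100101 = 0b10101100.
C[4]: S = E(K, 0b01100101) = 0b11101110; 0b11101000 ⊕ 0b11101110 = 0b00000110.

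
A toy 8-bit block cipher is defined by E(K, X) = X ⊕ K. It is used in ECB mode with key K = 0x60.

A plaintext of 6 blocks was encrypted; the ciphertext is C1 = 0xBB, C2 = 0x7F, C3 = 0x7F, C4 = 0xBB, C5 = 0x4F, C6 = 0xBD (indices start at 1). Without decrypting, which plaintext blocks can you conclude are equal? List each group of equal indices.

P1 = P4; P2 = P3

ECB encrypts each block independently with the same key, so equal ciphertext blocks imply equal plaintext blocks.
C1 = C4 = 0xBB, so P1 = P4.
C2 = C3 = 0x7F, so P2 = P3.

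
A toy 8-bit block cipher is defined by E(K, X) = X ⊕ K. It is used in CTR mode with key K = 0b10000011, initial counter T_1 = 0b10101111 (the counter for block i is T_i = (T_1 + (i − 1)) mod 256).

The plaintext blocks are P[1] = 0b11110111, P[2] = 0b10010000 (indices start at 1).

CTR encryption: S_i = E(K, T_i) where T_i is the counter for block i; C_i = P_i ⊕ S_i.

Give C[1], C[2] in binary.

C[1]: T = 0b10101111, S = E(K, T) = 0b00101100; 0b11110111 ⊕ 0b00101100 = 0b11011011.
C[2]: T = 0b10110000, S = E(K, T) = 0b00110011; 0b10010000 ⊕ 0b00110011 = 0b10100011.

C[1] = 0b11011011, C[2] = 0b10100011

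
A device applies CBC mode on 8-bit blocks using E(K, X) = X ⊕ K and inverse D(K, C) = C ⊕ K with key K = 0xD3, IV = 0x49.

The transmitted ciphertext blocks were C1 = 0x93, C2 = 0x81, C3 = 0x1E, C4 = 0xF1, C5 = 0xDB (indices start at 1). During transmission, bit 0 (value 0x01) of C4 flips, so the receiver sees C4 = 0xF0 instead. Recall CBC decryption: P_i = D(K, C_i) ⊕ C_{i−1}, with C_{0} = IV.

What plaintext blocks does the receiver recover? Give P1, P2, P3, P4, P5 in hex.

Only C4 changed, to 0xF0. In CBC, a change in C_i garbles P_i and flips the same bit in P_{i+1}. Decrypting the received ciphertext:
P1: D(K, 0x93) = 0x40; 0x40 ⊕ 0x49 = 0x09.
P2: D(K, 0x81) = 0x52; 0x52 ⊕ 0x93 = 0xC1.
P3: D(K, 0x1E) = 0xCD; 0xCD ⊕ 0x81 = 0x4C.
P4: D(K, 0xF0) = 0x23; 0x23 ⊕ 0x1E = 0x3D.
P5: D(K, 0xDB) = 0x08; 0x08 ⊕ 0xF0 = 0xF8.
Blocks that differ from the original plaintext: P4, P5.

P1 = 0x09, P2 = 0xC1, P3 = 0x4C, P4 = 0x3D, P5 = 0xF8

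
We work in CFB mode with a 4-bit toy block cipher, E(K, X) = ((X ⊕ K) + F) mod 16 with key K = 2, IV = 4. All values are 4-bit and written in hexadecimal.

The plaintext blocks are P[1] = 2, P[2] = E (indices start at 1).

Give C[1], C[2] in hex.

C[1] = 7, C[2] = A

CFB encryption: C_i = P_i ⊕ E(K, C_{i−1}), with C_{0} = IV.
C[1]: E(K, 4) = 5; 2 ⊕ 5 = 7.
C[2]: E(K, 7) = 4; E ⊕ 4 = A.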